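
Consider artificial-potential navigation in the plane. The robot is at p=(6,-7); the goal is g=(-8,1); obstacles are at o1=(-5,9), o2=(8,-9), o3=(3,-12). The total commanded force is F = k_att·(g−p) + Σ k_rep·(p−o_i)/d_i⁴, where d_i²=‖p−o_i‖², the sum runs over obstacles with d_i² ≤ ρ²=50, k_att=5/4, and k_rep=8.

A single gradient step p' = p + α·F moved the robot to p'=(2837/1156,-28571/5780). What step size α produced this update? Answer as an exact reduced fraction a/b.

F_att = 5/4·(g−p) = 5/4·(-14,8) = (-17.5000,10.0000)
o1: d²=377 > ρ²=50 → inactive
o2: d²=8 ≤ ρ²=50; F_rep = 8·(-2,2)/8² = (-0.2500,0.2500)
o3: d²=34 ≤ ρ²=50; F_rep = 8·(3,5)/34² = (0.0208,0.0346)
F = F_att + ΣF_rep = (-17.7292,10.2846)
Δp = p'−p = (-3.5458,2.0569); α = Δx/Fx = (-4099/1156) / (-20495/1156) = 1/5
check: Δy/Fy = (11889/5780) / (11889/1156) = 1/5 ✓

α = 1/5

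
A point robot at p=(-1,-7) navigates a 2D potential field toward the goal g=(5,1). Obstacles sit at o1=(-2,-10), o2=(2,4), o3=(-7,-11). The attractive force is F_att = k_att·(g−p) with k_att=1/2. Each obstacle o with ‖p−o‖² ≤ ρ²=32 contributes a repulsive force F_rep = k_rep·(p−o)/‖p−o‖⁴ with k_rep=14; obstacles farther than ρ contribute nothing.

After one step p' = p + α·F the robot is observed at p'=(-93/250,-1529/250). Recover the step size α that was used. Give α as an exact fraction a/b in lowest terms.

F_att = 1/2·(g−p) = 1/2·(6,8) = (3.0000,4.0000)
o1: d²=10 ≤ ρ²=32; F_rep = 14·(1,3)/10² = (0.1400,0.4200)
o2: d²=130 > ρ²=32 → inactive
o3: d²=52 > ρ²=32 → inactive
F = F_att + ΣF_rep = (3.1400,4.4200)
Δp = p'−p = (0.6280,0.8840); α = Δx/Fx = (157/250) / (157/50) = 1/5
check: Δy/Fy = (221/250) / (221/50) = 1/5 ✓

α = 1/5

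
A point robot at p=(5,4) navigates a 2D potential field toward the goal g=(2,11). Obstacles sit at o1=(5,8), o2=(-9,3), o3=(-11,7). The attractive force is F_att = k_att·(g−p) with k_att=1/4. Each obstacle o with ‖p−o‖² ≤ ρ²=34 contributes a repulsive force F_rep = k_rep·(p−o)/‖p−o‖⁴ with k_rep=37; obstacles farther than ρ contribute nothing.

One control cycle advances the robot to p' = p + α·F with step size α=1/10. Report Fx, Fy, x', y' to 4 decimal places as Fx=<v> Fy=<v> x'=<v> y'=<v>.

F_att = 1/4·(g−p) = 1/4·(-3,7) = (-0.7500,1.7500)
o1: d²=16 ≤ ρ²=34; F_rep = 37·(0,-4)/16² = (0.0000,-0.5781)
o2: d²=197 > ρ²=34 → inactive
o3: d²=265 > ρ²=34 → inactive
F = F_att + ΣF_rep = (-0.7500,1.1719)
p' = p + 1/10·F = (4.9250,4.1172)

Fx=-0.7500 Fy=1.1719 x'=4.9250 y'=4.1172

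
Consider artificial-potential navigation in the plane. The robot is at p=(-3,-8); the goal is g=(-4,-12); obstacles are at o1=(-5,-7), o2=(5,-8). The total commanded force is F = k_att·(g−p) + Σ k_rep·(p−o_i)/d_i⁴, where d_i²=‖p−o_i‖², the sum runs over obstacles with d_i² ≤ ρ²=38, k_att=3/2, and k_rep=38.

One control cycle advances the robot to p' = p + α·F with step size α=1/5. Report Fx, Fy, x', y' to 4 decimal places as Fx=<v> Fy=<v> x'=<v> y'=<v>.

F_att = 3/2·(g−p) = 3/2·(-1,-4) = (-1.5000,-6.0000)
o1: d²=5 ≤ ρ²=38; F_rep = 38·(2,-1)/5² = (3.0400,-1.5200)
o2: d²=64 > ρ²=38 → inactive
F = F_att + ΣF_rep = (1.5400,-7.5200)
p' = p + 1/5·F = (-2.6920,-9.5040)

Fx=1.5400 Fy=-7.5200 x'=-2.6920 y'=-9.5040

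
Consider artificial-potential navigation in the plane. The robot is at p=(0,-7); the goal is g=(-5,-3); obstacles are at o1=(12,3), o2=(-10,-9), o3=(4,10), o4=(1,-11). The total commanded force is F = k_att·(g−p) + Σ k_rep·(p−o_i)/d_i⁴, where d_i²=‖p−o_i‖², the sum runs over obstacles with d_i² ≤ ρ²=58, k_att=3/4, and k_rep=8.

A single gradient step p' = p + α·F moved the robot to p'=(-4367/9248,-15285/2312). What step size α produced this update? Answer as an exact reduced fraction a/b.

α = 1/8

F_att = 3/4·(g−p) = 3/4·(-5,4) = (-3.7500,3.0000)
o1: d²=244 > ρ²=58 → inactive
o2: d²=104 > ρ²=58 → inactive
o3: d²=305 > ρ²=58 → inactive
o4: d²=17 ≤ ρ²=58; F_rep = 8·(-1,4)/17² = (-0.0277,0.1107)
F = F_att + ΣF_rep = (-3.7777,3.1107)
Δp = p'−p = (-0.4722,0.3888); α = Δx/Fx = (-4367/9248) / (-4367/1156) = 1/8
check: Δy/Fy = (899/2312) / (899/289) = 1/8 ✓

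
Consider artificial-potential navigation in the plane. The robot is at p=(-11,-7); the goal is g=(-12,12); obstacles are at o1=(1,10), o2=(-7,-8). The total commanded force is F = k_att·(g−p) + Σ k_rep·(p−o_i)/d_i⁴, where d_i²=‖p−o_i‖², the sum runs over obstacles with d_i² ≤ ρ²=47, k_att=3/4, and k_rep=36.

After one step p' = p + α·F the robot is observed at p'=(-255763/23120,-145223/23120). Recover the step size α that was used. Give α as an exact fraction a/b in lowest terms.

F_att = 3/4·(g−p) = 3/4·(-1,19) = (-0.7500,14.2500)
o1: d²=433 > ρ²=47 → inactive
o2: d²=17 ≤ ρ²=47; F_rep = 36·(-4,1)/17² = (-0.4983,0.1246)
F = F_att + ΣF_rep = (-1.2483,14.3746)
Δp = p'−p = (-0.0624,0.7187); α = Δx/Fx = (-1443/23120) / (-1443/1156) = 1/20
check: Δy/Fy = (16617/23120) / (16617/1156) = 1/20 ✓

α = 1/20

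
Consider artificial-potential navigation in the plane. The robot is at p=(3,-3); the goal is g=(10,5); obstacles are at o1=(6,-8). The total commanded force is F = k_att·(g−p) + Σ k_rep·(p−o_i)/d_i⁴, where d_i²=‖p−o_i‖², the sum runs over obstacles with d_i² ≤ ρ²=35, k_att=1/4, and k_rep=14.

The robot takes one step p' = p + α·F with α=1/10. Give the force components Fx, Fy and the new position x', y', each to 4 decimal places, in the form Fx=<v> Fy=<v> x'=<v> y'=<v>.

Fx=1.7137 Fy=2.0606 x'=3.1714 y'=-2.7939

F_att = 1/4·(g−p) = 1/4·(7,8) = (1.7500,2.0000)
o1: d²=34 ≤ ρ²=35; F_rep = 14·(-3,5)/34² = (-0.0363,0.0606)
F = F_att + ΣF_rep = (1.7137,2.0606)
p' = p + 1/10·F = (3.1714,-2.7939)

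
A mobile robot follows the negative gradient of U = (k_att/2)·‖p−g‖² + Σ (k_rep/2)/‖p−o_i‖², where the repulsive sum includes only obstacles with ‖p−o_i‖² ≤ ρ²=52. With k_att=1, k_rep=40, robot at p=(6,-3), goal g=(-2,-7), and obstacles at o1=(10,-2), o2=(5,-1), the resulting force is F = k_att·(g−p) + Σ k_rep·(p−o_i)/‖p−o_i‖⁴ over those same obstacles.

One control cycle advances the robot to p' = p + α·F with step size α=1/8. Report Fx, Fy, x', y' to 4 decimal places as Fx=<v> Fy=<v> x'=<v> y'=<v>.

F_att = 1·(g−p) = 1·(-8,-4) = (-8.0000,-4.0000)
o1: d²=17 ≤ ρ²=52; F_rep = 40·(-4,-1)/17² = (-0.5536,-0.1384)
o2: d²=5 ≤ ρ²=52; F_rep = 40·(1,-2)/5² = (1.6000,-3.2000)
F = F_att + ΣF_rep = (-6.9536,-7.3384)
p' = p + 1/8·F = (5.1308,-3.9173)

Fx=-6.9536 Fy=-7.3384 x'=5.1308 y'=-3.9173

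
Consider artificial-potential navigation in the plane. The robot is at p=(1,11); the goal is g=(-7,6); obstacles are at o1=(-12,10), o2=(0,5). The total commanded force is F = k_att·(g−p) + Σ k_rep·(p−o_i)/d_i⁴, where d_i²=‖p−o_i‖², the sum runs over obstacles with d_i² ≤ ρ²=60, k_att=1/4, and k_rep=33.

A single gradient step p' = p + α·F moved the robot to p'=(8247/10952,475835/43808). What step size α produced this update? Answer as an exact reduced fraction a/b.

α = 1/8

F_att = 1/4·(g−p) = 1/4·(-8,-5) = (-2.0000,-1.2500)
o1: d²=170 > ρ²=60 → inactive
o2: d²=37 ≤ ρ²=60; F_rep = 33·(1,6)/37² = (0.0241,0.1446)
F = F_att + ΣF_rep = (-1.9759,-1.1054)
Δp = p'−p = (-0.2470,-0.1382); α = Δx/Fx = (-2705/10952) / (-2705/1369) = 1/8
check: Δy/Fy = (-6053/43808) / (-6053/5476) = 1/8 ✓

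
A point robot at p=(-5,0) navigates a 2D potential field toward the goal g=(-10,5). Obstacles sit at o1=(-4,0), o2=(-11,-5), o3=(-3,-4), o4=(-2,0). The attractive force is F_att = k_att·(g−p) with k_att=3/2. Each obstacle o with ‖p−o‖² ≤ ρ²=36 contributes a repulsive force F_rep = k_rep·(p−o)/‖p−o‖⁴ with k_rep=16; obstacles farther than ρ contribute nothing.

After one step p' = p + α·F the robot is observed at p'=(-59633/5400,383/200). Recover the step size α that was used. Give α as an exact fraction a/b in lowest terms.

F_att = 3/2·(g−p) = 3/2·(-5,5) = (-7.5000,7.5000)
o1: d²=1 ≤ ρ²=36; F_rep = 16·(-1,0)/1² = (-16.0000,0.0000)
o2: d²=61 > ρ²=36 → inactive
o3: d²=20 ≤ ρ²=36; F_rep = 16·(-2,4)/20² = (-0.0800,0.1600)
o4: d²=9 ≤ ρ²=36; F_rep = 16·(-3,0)/9² = (-0.5926,0.0000)
F = F_att + ΣF_rep = (-24.1726,7.6600)
Δp = p'−p = (-6.0431,1.9150); α = Δx/Fx = (-32633/5400) / (-32633/1350) = 1/4
check: Δy/Fy = (383/200) / (383/50) = 1/4 ✓

α = 1/4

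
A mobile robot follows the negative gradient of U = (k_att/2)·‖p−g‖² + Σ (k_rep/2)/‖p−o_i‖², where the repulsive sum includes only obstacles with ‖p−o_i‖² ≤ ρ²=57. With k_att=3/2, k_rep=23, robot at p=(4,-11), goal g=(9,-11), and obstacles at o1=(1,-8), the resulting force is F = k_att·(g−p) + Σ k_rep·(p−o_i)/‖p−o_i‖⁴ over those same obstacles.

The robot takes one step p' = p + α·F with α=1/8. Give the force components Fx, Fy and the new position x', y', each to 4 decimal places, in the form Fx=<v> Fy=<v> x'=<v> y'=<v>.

F_att = 3/2·(g−p) = 3/2·(5,0) = (7.5000,0.0000)
o1: d²=18 ≤ ρ²=57; F_rep = 23·(3,-3)/18² = (0.2130,-0.2130)
F = F_att + ΣF_rep = (7.7130,-0.2130)
p' = p + 1/8·F = (4.9641,-11.0266)

Fx=7.7130 Fy=-0.2130 x'=4.9641 y'=-11.0266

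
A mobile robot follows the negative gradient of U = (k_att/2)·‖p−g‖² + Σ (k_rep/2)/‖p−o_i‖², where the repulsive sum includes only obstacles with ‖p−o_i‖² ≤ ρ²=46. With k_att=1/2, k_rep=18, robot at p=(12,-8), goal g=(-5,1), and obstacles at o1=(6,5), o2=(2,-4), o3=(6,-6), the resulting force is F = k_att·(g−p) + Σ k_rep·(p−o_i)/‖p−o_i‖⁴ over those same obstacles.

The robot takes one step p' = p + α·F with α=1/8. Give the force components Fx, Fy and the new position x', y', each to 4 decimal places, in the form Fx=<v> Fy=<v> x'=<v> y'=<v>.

Fx=-8.4325 Fy=4.4775 x'=10.9459 y'=-7.4403

F_att = 1/2·(g−p) = 1/2·(-17,9) = (-8.5000,4.5000)
o1: d²=205 > ρ²=46 → inactive
o2: d²=116 > ρ²=46 → inactive
o3: d²=40 ≤ ρ²=46; F_rep = 18·(6,-2)/40² = (0.0675,-0.0225)
F = F_att + ΣF_rep = (-8.4325,4.4775)
p' = p + 1/8·F = (10.9459,-7.4403)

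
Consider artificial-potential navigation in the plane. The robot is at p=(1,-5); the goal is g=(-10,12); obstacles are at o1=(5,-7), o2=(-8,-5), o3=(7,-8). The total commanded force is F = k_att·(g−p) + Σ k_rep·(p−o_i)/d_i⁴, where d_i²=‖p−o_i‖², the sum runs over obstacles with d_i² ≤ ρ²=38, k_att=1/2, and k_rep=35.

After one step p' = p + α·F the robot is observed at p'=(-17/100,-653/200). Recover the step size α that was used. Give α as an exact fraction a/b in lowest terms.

F_att = 1/2·(g−p) = 1/2·(-11,17) = (-5.5000,8.5000)
o1: d²=20 ≤ ρ²=38; F_rep = 35·(-4,2)/20² = (-0.3500,0.1750)
o2: d²=81 > ρ²=38 → inactive
o3: d²=45 > ρ²=38 → inactive
F = F_att + ΣF_rep = (-5.8500,8.6750)
Δp = p'−p = (-1.1700,1.7350); α = Δx/Fx = (-117/100) / (-117/20) = 1/5
check: Δy/Fy = (347/200) / (347/40) = 1/5 ✓

α = 1/5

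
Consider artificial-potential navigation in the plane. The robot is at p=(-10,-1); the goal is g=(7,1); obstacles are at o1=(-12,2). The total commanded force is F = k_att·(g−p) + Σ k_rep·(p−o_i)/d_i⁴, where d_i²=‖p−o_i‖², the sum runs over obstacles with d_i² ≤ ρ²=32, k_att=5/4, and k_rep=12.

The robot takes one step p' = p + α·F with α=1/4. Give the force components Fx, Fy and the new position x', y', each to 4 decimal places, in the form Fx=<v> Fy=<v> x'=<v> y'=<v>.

Fx=21.3920 Fy=2.2870 x'=-4.6520 y'=-0.4283

F_att = 5/4·(g−p) = 5/4·(17,2) = (21.2500,2.5000)
o1: d²=13 ≤ ρ²=32; F_rep = 12·(2,-3)/13² = (0.1420,-0.2130)
F = F_att + ΣF_rep = (21.3920,2.2870)
p' = p + 1/4·F = (-4.6520,-0.4283)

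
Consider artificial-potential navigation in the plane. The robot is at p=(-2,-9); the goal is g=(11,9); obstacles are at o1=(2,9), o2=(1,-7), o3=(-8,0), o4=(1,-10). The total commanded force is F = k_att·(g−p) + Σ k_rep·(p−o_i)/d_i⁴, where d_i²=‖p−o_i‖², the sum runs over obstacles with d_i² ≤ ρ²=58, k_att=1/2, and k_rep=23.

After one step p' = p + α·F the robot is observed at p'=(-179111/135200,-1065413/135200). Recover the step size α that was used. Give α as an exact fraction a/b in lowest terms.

F_att = 1/2·(g−p) = 1/2·(13,18) = (6.5000,9.0000)
o1: d²=340 > ρ²=58 → inactive
o2: d²=13 ≤ ρ²=58; F_rep = 23·(-3,-2)/13² = (-0.4083,-0.2722)
o3: d²=117 > ρ²=58 → inactive
o4: d²=10 ≤ ρ²=58; F_rep = 23·(-3,1)/10² = (-0.6900,0.2300)
F = F_att + ΣF_rep = (5.4017,8.9578)
Δp = p'−p = (0.6752,1.1197); α = Δx/Fx = (91289/135200) / (91289/16900) = 1/8
check: Δy/Fy = (151387/135200) / (151387/16900) = 1/8 ✓

α = 1/8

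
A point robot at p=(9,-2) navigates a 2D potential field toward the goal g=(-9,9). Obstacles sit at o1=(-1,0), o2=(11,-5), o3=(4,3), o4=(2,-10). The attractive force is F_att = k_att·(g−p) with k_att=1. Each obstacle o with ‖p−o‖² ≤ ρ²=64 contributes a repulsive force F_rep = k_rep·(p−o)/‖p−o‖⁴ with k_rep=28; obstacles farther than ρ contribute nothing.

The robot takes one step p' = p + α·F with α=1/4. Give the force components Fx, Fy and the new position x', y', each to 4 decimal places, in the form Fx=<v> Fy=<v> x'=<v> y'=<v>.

F_att = 1·(g−p) = 1·(-18,11) = (-18.0000,11.0000)
o1: d²=104 > ρ²=64 → inactive
o2: d²=13 ≤ ρ²=64; F_rep = 28·(-2,3)/13² = (-0.3314,0.4970)
o3: d²=50 ≤ ρ²=64; F_rep = 28·(5,-5)/50² = (0.0560,-0.0560)
o4: d²=113 > ρ²=64 → inactive
F = F_att + ΣF_rep = (-18.2754,11.4410)
p' = p + 1/4·F = (4.4312,0.8603)

Fx=-18.2754 Fy=11.4410 x'=4.4312 y'=0.8603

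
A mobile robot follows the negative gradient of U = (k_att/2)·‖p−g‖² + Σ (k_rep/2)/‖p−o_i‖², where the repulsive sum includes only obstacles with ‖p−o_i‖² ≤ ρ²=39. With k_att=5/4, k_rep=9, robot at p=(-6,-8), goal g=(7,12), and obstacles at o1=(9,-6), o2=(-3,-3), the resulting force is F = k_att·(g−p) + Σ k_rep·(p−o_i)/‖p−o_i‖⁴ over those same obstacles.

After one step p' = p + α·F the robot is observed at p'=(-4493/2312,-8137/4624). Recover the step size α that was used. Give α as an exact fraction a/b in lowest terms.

F_att = 5/4·(g−p) = 5/4·(13,20) = (16.2500,25.0000)
o1: d²=229 > ρ²=39 → inactive
o2: d²=34 ≤ ρ²=39; F_rep = 9·(-3,-5)/34² = (-0.0234,-0.0389)
F = F_att + ΣF_rep = (16.2266,24.9611)
Δp = p'−p = (4.0567,6.2403); α = Δx/Fx = (9379/2312) / (9379/578) = 1/4
check: Δy/Fy = (28855/4624) / (28855/1156) = 1/4 ✓

α = 1/4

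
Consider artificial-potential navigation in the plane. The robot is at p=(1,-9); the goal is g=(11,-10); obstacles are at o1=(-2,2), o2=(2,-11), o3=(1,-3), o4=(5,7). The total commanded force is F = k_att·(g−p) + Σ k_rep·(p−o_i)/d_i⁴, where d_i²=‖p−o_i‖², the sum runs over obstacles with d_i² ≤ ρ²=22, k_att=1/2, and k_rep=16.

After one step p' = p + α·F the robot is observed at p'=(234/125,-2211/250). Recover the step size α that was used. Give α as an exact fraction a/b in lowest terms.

α = 1/5

F_att = 1/2·(g−p) = 1/2·(10,-1) = (5.0000,-0.5000)
o1: d²=130 > ρ²=22 → inactive
o2: d²=5 ≤ ρ²=22; F_rep = 16·(-1,2)/5² = (-0.6400,1.2800)
o3: d²=36 > ρ²=22 → inactive
o4: d²=272 > ρ²=22 → inactive
F = F_att + ΣF_rep = (4.3600,0.7800)
Δp = p'−p = (0.8720,0.1560); α = Δx/Fx = (109/125) / (109/25) = 1/5
check: Δy/Fy = (39/250) / (39/50) = 1/5 ✓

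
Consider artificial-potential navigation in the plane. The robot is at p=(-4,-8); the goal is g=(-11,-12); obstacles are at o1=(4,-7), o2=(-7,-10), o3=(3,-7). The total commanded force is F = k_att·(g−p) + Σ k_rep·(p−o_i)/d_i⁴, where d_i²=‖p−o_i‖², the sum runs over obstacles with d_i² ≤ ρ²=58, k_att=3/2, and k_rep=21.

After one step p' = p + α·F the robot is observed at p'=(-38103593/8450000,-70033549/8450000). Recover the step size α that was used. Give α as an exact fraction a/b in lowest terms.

F_att = 3/2·(g−p) = 3/2·(-7,-4) = (-10.5000,-6.0000)
o1: d²=65 > ρ²=58 → inactive
o2: d²=13 ≤ ρ²=58; F_rep = 21·(3,2)/13² = (0.3728,0.2485)
o3: d²=50 ≤ ρ²=58; F_rep = 21·(-7,-1)/50² = (-0.0588,-0.0084)
F = F_att + ΣF_rep = (-10.1860,-5.7599)
Δp = p'−p = (-0.5093,-0.2880); α = Δx/Fx = (-4303593/8450000) / (-4303593/422500) = 1/20
check: Δy/Fy = (-2433549/8450000) / (-2433549/422500) = 1/20 ✓

α = 1/20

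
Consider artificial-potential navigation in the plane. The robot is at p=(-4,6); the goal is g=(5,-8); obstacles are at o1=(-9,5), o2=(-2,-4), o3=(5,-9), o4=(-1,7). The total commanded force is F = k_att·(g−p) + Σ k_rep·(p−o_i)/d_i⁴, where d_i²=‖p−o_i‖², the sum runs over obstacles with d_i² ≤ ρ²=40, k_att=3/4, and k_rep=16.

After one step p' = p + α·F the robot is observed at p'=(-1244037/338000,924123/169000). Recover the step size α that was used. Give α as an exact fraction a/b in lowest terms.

α = 1/20

F_att = 3/4·(g−p) = 3/4·(9,-14) = (6.7500,-10.5000)
o1: d²=26 ≤ ρ²=40; F_rep = 16·(5,1)/26² = (0.1183,0.0237)
o2: d²=104 > ρ²=40 → inactive
o3: d²=306 > ρ²=40 → inactive
o4: d²=10 ≤ ρ²=40; F_rep = 16·(-3,-1)/10² = (-0.4800,-0.1600)
F = F_att + ΣF_rep = (6.3883,-10.6363)
Δp = p'−p = (0.3194,-0.5318); α = Δx/Fx = (107963/338000) / (107963/16900) = 1/20
check: Δy/Fy = (-89877/169000) / (-89877/8450) = 1/20 ✓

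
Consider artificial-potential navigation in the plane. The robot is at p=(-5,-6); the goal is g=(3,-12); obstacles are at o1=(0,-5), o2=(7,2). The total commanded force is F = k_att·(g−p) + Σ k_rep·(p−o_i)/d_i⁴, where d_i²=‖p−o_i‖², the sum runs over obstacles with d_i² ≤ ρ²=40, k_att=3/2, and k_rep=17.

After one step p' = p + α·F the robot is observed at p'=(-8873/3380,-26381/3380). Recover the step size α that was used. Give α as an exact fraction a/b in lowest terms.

α = 1/5

F_att = 3/2·(g−p) = 3/2·(8,-6) = (12.0000,-9.0000)
o1: d²=26 ≤ ρ²=40; F_rep = 17·(-5,-1)/26² = (-0.1257,-0.0251)
o2: d²=208 > ρ²=40 → inactive
F = F_att + ΣF_rep = (11.8743,-9.0251)
Δp = p'−p = (2.3749,-1.8050); α = Δx/Fx = (8027/3380) / (8027/676) = 1/5
check: Δy/Fy = (-6101/3380) / (-6101/676) = 1/5 ✓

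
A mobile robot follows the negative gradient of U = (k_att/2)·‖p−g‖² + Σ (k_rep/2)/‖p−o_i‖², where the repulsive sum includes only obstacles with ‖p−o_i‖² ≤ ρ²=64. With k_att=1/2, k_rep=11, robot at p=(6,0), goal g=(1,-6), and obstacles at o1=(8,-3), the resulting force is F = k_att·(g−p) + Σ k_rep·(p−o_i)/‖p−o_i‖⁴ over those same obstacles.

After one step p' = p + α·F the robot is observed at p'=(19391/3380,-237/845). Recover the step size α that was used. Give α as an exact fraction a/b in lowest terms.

F_att = 1/2·(g−p) = 1/2·(-5,-6) = (-2.5000,-3.0000)
o1: d²=13 ≤ ρ²=64; F_rep = 11·(-2,3)/13² = (-0.1302,0.1953)
F = F_att + ΣF_rep = (-2.6302,-2.8047)
Δp = p'−p = (-0.2630,-0.2805); α = Δx/Fx = (-889/3380) / (-889/338) = 1/10
check: Δy/Fy = (-237/845) / (-474/169) = 1/10 ✓

α = 1/10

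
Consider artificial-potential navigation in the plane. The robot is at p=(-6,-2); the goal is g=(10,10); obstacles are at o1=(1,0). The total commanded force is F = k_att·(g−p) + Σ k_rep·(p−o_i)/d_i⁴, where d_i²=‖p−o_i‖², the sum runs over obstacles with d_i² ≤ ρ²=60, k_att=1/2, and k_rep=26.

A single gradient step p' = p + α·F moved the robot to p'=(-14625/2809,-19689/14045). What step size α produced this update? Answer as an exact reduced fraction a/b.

F_att = 1/2·(g−p) = 1/2·(16,12) = (8.0000,6.0000)
o1: d²=53 ≤ ρ²=60; F_rep = 26·(-7,-2)/53² = (-0.0648,-0.0185)
F = F_att + ΣF_rep = (7.9352,5.9815)
Δp = p'−p = (0.7935,0.5981); α = Δx/Fx = (2229/2809) / (22290/2809) = 1/10
check: Δy/Fy = (8401/14045) / (16802/2809) = 1/10 ✓

α = 1/10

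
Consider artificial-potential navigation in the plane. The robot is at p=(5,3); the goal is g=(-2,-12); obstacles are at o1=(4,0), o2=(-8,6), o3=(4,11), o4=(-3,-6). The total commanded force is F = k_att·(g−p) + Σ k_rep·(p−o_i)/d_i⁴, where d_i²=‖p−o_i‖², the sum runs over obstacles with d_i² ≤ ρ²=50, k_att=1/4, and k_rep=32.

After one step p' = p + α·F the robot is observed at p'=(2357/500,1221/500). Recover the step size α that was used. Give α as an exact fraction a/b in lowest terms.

F_att = 1/4·(g−p) = 1/4·(-7,-15) = (-1.7500,-3.7500)
o1: d²=10 ≤ ρ²=50; F_rep = 32·(1,3)/10² = (0.3200,0.9600)
o2: d²=178 > ρ²=50 → inactive
o3: d²=65 > ρ²=50 → inactive
o4: d²=145 > ρ²=50 → inactive
F = F_att + ΣF_rep = (-1.4300,-2.7900)
Δp = p'−p = (-0.2860,-0.5580); α = Δx/Fx = (-143/500) / (-143/100) = 1/5
check: Δy/Fy = (-279/500) / (-279/100) = 1/5 ✓

α = 1/5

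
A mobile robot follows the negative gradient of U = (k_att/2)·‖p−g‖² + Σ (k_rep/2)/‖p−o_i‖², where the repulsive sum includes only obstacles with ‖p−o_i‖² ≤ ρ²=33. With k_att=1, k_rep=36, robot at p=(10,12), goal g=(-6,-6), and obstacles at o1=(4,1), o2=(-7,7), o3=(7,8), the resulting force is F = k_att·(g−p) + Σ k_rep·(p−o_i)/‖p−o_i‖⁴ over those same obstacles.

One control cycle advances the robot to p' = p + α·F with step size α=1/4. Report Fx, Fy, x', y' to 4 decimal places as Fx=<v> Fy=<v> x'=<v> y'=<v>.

Fx=-15.8272 Fy=-17.7696 x'=6.0432 y'=7.5576

F_att = 1·(g−p) = 1·(-16,-18) = (-16.0000,-18.0000)
o1: d²=157 > ρ²=33 → inactive
o2: d²=314 > ρ²=33 → inactive
o3: d²=25 ≤ ρ²=33; F_rep = 36·(3,4)/25² = (0.1728,0.2304)
F = F_att + ΣF_rep = (-15.8272,-17.7696)
p' = p + 1/4·F = (6.0432,7.5576)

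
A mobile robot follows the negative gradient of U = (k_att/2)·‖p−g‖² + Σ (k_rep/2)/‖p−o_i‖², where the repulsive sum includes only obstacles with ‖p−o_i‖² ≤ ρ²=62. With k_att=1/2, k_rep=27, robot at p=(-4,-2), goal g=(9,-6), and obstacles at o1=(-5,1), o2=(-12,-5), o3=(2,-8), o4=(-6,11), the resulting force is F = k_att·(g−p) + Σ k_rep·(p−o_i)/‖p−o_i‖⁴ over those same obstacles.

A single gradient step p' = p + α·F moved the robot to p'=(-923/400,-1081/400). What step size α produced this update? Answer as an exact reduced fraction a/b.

α = 1/4

F_att = 1/2·(g−p) = 1/2·(13,-4) = (6.5000,-2.0000)
o1: d²=10 ≤ ρ²=62; F_rep = 27·(1,-3)/10² = (0.2700,-0.8100)
o2: d²=73 > ρ²=62 → inactive
o3: d²=72 > ρ²=62 → inactive
o4: d²=173 > ρ²=62 → inactive
F = F_att + ΣF_rep = (6.7700,-2.8100)
Δp = p'−p = (1.6925,-0.7025); α = Δx/Fx = (677/400) / (677/100) = 1/4
check: Δy/Fy = (-281/400) / (-281/100) = 1/4 ✓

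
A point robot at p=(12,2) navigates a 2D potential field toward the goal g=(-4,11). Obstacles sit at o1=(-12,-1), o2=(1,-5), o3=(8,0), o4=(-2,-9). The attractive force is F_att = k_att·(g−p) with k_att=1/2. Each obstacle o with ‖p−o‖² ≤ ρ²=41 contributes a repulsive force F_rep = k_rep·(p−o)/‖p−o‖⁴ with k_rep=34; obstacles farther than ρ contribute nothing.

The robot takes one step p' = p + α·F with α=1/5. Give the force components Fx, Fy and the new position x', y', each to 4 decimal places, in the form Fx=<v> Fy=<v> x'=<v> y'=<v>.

F_att = 1/2·(g−p) = 1/2·(-16,9) = (-8.0000,4.5000)
o1: d²=585 > ρ²=41 → inactive
o2: d²=170 > ρ²=41 → inactive
o3: d²=20 ≤ ρ²=41; F_rep = 34·(4,2)/20² = (0.3400,0.1700)
o4: d²=317 > ρ²=41 → inactive
F = F_att + ΣF_rep = (-7.6600,4.6700)
p' = p + 1/5·F = (10.4680,2.9340)

Fx=-7.6600 Fy=4.6700 x'=10.4680 y'=2.9340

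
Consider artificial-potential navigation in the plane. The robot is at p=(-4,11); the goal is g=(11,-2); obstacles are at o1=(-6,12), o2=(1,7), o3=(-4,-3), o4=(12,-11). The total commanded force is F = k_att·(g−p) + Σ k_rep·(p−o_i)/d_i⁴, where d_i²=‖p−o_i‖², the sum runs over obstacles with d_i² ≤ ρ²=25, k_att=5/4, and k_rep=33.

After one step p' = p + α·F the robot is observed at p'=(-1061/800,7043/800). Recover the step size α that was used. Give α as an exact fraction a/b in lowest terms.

F_att = 5/4·(g−p) = 5/4·(15,-13) = (18.7500,-16.2500)
o1: d²=5 ≤ ρ²=25; F_rep = 33·(2,-1)/5² = (2.6400,-1.3200)
o2: d²=41 > ρ²=25 → inactive
o3: d²=196 > ρ²=25 → inactive
o4: d²=740 > ρ²=25 → inactive
F = F_att + ΣF_rep = (21.3900,-17.5700)
Δp = p'−p = (2.6738,-2.1963); α = Δx/Fx = (2139/800) / (2139/100) = 1/8
check: Δy/Fy = (-1757/800) / (-1757/100) = 1/8 ✓

α = 1/8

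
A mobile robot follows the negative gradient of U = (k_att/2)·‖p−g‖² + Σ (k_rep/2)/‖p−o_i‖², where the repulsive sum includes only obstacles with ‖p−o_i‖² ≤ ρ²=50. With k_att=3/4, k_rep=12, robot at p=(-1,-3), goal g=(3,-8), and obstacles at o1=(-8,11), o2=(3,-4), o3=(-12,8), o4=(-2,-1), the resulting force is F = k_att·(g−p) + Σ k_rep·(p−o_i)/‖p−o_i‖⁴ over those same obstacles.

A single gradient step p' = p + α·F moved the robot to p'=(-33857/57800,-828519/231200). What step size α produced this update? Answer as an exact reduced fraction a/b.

α = 1/8

F_att = 3/4·(g−p) = 3/4·(4,-5) = (3.0000,-3.7500)
o1: d²=245 > ρ²=50 → inactive
o2: d²=17 ≤ ρ²=50; F_rep = 12·(-4,1)/17² = (-0.1661,0.0415)
o3: d²=242 > ρ²=50 → inactive
o4: d²=5 ≤ ρ²=50; F_rep = 12·(1,-2)/5² = (0.4800,-0.9600)
F = F_att + ΣF_rep = (3.3139,-4.6685)
Δp = p'−p = (0.4142,-0.5836); α = Δx/Fx = (23943/57800) / (23943/7225) = 1/8
check: Δy/Fy = (-134919/231200) / (-134919/28900) = 1/8 ✓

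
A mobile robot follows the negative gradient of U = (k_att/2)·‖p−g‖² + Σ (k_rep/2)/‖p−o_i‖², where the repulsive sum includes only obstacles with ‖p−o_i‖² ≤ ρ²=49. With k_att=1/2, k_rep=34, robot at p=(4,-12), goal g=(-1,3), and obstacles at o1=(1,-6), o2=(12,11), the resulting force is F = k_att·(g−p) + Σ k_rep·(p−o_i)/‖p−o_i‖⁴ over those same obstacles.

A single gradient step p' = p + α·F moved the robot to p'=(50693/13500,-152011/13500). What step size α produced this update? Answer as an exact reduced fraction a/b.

F_att = 1/2·(g−p) = 1/2·(-5,15) = (-2.5000,7.5000)
o1: d²=45 ≤ ρ²=49; F_rep = 34·(3,-6)/45² = (0.0504,-0.1007)
o2: d²=593 > ρ²=49 → inactive
F = F_att + ΣF_rep = (-2.4496,7.3993)
Δp = p'−p = (-0.2450,0.7399); α = Δx/Fx = (-3307/13500) / (-3307/1350) = 1/10
check: Δy/Fy = (9989/13500) / (9989/1350) = 1/10 ✓

α = 1/10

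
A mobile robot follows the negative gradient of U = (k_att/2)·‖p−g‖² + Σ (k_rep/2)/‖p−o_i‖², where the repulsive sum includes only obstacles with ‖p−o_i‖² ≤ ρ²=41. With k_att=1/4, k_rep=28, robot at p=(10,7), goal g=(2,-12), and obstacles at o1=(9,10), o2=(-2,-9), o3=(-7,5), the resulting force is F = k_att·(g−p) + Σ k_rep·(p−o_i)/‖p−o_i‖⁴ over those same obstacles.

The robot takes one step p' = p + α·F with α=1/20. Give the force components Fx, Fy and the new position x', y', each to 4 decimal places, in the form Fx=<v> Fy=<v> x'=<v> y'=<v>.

F_att = 1/4·(g−p) = 1/4·(-8,-19) = (-2.0000,-4.7500)
o1: d²=10 ≤ ρ²=41; F_rep = 28·(1,-3)/10² = (0.2800,-0.8400)
o2: d²=400 > ρ²=41 → inactive
o3: d²=293 > ρ²=41 → inactive
F = F_att + ΣF_rep = (-1.7200,-5.5900)
p' = p + 1/20·F = (9.9140,6.7205)

Fx=-1.7200 Fy=-5.5900 x'=9.9140 y'=6.7205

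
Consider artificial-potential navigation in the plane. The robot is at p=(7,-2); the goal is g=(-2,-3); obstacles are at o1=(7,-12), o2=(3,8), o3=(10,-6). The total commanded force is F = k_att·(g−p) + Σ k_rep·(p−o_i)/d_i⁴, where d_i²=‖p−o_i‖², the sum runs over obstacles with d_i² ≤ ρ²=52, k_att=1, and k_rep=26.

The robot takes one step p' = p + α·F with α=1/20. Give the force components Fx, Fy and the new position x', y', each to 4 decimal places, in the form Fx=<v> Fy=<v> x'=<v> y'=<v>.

F_att = 1·(g−p) = 1·(-9,-1) = (-9.0000,-1.0000)
o1: d²=100 > ρ²=52 → inactive
o2: d²=116 > ρ²=52 → inactive
o3: d²=25 ≤ ρ²=52; F_rep = 26·(-3,4)/25² = (-0.1248,0.1664)
F = F_att + ΣF_rep = (-9.1248,-0.8336)
p' = p + 1/20·F = (6.5438,-2.0417)

Fx=-9.1248 Fy=-0.8336 x'=6.5438 y'=-2.0417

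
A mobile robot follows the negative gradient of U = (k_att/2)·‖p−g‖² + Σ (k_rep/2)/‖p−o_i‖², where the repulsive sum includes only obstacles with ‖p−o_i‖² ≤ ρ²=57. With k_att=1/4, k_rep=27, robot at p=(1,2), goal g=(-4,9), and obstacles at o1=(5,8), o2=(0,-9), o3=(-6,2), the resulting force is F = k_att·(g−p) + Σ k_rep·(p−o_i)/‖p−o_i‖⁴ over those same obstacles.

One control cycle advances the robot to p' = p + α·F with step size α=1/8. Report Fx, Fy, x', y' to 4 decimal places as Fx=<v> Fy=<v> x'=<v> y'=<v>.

F_att = 1/4·(g−p) = 1/4·(-5,7) = (-1.2500,1.7500)
o1: d²=52 ≤ ρ²=57; F_rep = 27·(-4,-6)/52² = (-0.0399,-0.0599)
o2: d²=122 > ρ²=57 → inactive
o3: d²=49 ≤ ρ²=57; F_rep = 27·(7,0)/49² = (0.0787,0.0000)
F = F_att + ΣF_rep = (-1.2112,1.6901)
p' = p + 1/8·F = (0.8486,2.2113)

Fx=-1.2112 Fy=1.6901 x'=0.8486 y'=2.2113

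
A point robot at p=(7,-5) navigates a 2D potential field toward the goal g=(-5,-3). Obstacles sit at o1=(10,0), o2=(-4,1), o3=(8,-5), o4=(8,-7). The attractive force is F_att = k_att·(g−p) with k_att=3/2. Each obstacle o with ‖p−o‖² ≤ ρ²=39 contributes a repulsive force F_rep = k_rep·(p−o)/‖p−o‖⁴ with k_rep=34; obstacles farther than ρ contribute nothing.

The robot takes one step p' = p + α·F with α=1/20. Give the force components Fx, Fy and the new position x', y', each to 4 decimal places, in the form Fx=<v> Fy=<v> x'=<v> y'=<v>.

Fx=-53.4482 Fy=5.5729 x'=4.3276 y'=-4.7214

F_att = 3/2·(g−p) = 3/2·(-12,2) = (-18.0000,3.0000)
o1: d²=34 ≤ ρ²=39; F_rep = 34·(-3,-5)/34² = (-0.0882,-0.1471)
o2: d²=157 > ρ²=39 → inactive
o3: d²=1 ≤ ρ²=39; F_rep = 34·(-1,0)/1² = (-34.0000,0.0000)
o4: d²=5 ≤ ρ²=39; F_rep = 34·(-1,2)/5² = (-1.3600,2.7200)
F = F_att + ΣF_rep = (-53.4482,5.5729)
p' = p + 1/20·F = (4.3276,-4.7214)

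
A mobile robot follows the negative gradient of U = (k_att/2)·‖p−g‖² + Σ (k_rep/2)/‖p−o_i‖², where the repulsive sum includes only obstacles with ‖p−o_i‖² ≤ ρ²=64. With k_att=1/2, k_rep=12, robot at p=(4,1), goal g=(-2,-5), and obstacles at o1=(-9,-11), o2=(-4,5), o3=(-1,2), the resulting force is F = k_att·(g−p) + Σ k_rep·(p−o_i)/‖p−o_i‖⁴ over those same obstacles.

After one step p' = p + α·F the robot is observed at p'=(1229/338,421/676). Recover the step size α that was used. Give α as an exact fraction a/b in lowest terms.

F_att = 1/2·(g−p) = 1/2·(-6,-6) = (-3.0000,-3.0000)
o1: d²=313 > ρ²=64 → inactive
o2: d²=80 > ρ²=64 → inactive
o3: d²=26 ≤ ρ²=64; F_rep = 12·(5,-1)/26² = (0.0888,-0.0178)
F = F_att + ΣF_rep = (-2.9112,-3.0178)
Δp = p'−p = (-0.3639,-0.3772); α = Δx/Fx = (-123/338) / (-492/169) = 1/8
check: Δy/Fy = (-255/676) / (-510/169) = 1/8 ✓

α = 1/8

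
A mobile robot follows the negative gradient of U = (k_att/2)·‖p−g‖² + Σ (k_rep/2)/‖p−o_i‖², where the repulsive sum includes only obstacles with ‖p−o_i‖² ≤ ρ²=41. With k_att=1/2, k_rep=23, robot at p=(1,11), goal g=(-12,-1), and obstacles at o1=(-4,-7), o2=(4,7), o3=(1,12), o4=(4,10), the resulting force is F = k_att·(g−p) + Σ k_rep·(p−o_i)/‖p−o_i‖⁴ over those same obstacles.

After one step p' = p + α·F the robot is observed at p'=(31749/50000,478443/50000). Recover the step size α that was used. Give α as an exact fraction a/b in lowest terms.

F_att = 1/2·(g−p) = 1/2·(-13,-12) = (-6.5000,-6.0000)
o1: d²=349 > ρ²=41 → inactive
o2: d²=25 ≤ ρ²=41; F_rep = 23·(-3,4)/25² = (-0.1104,0.1472)
o3: d²=1 ≤ ρ²=41; F_rep = 23·(0,-1)/1² = (0.0000,-23.0000)
o4: d²=10 ≤ ρ²=41; F_rep = 23·(-3,1)/10² = (-0.6900,0.2300)
F = F_att + ΣF_rep = (-7.3004,-28.6228)
Δp = p'−p = (-0.3650,-1.4311); α = Δx/Fx = (-18251/50000) / (-18251/2500) = 1/20
check: Δy/Fy = (-71557/50000) / (-71557/2500) = 1/20 ✓

α = 1/20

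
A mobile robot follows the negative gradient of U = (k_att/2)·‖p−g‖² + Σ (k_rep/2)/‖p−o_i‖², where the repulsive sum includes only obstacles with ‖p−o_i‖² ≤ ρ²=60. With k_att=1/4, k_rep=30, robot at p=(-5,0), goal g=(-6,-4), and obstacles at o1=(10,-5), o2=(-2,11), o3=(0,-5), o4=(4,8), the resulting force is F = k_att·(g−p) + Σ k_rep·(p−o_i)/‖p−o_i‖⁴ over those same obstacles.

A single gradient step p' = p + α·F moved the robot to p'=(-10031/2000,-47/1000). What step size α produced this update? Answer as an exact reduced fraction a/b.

F_att = 1/4·(g−p) = 1/4·(-1,-4) = (-0.2500,-1.0000)
o1: d²=250 > ρ²=60 → inactive
o2: d²=130 > ρ²=60 → inactive
o3: d²=50 ≤ ρ²=60; F_rep = 30·(-5,5)/50² = (-0.0600,0.0600)
o4: d²=145 > ρ²=60 → inactive
F = F_att + ΣF_rep = (-0.3100,-0.9400)
Δp = p'−p = (-0.0155,-0.0470); α = Δx/Fx = (-31/2000) / (-31/100) = 1/20
check: Δy/Fy = (-47/1000) / (-47/50) = 1/20 ✓

α = 1/20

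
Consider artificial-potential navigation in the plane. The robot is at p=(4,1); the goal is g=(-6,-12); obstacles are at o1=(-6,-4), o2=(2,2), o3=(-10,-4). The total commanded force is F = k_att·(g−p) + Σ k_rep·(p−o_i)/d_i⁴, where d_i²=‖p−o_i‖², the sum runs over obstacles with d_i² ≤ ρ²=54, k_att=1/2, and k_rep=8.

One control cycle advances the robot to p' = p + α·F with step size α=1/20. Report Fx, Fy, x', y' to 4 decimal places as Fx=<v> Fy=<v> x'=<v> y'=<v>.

Fx=-4.3600 Fy=-6.8200 x'=3.7820 y'=0.6590

F_att = 1/2·(g−p) = 1/2·(-10,-13) = (-5.0000,-6.5000)
o1: d²=125 > ρ²=54 → inactive
o2: d²=5 ≤ ρ²=54; F_rep = 8·(2,-1)/5² = (0.6400,-0.3200)
o3: d²=221 > ρ²=54 → inactive
F = F_att + ΣF_rep = (-4.3600,-6.8200)
p' = p + 1/20·F = (3.7820,0.6590)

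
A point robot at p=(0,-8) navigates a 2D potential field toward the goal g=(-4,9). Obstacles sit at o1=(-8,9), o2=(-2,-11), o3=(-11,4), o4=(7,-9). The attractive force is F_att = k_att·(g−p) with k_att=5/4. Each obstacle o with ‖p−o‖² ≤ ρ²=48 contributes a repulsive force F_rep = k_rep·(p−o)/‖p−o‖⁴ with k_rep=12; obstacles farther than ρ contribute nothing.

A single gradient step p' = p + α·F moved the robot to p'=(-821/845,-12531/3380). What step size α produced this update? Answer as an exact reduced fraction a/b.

α = 1/5

F_att = 5/4·(g−p) = 5/4·(-4,17) = (-5.0000,21.2500)
o1: d²=353 > ρ²=48 → inactive
o2: d²=13 ≤ ρ²=48; F_rep = 12·(2,3)/13² = (0.1420,0.2130)
o3: d²=265 > ρ²=48 → inactive
o4: d²=50 > ρ²=48 → inactive
F = F_att + ΣF_rep = (-4.8580,21.4630)
Δp = p'−p = (-0.9716,4.2926); α = Δx/Fx = (-821/845) / (-821/169) = 1/5
check: Δy/Fy = (14509/3380) / (14509/676) = 1/5 ✓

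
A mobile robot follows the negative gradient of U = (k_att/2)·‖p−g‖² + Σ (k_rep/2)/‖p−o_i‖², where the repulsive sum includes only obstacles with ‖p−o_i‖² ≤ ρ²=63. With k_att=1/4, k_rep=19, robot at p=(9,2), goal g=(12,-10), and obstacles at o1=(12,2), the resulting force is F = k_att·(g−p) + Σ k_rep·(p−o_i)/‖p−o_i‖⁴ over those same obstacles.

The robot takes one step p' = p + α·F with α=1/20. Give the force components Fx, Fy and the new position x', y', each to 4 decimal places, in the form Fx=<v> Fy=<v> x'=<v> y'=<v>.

F_att = 1/4·(g−p) = 1/4·(3,-12) = (0.7500,-3.0000)
o1: d²=9 ≤ ρ²=63; F_rep = 19·(-3,0)/9² = (-0.7037,0.0000)
F = F_att + ΣF_rep = (0.0463,-3.0000)
p' = p + 1/20·F = (9.0023,1.8500)

Fx=0.0463 Fy=-3.0000 x'=9.0023 y'=1.8500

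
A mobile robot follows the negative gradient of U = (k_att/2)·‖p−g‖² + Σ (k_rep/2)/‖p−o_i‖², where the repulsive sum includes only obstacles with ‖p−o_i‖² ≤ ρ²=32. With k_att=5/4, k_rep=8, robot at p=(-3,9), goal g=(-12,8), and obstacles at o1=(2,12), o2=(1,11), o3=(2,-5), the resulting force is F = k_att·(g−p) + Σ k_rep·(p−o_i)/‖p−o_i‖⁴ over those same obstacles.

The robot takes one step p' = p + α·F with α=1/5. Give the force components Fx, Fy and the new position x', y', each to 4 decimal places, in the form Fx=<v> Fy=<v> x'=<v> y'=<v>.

Fx=-11.3300 Fy=-1.2900 x'=-5.2660 y'=8.7420

F_att = 5/4·(g−p) = 5/4·(-9,-1) = (-11.2500,-1.2500)
o1: d²=34 > ρ²=32 → inactive
o2: d²=20 ≤ ρ²=32; F_rep = 8·(-4,-2)/20² = (-0.0800,-0.0400)
o3: d²=221 > ρ²=32 → inactive
F = F_att + ΣF_rep = (-11.3300,-1.2900)
p' = p + 1/5·F = (-5.2660,8.7420)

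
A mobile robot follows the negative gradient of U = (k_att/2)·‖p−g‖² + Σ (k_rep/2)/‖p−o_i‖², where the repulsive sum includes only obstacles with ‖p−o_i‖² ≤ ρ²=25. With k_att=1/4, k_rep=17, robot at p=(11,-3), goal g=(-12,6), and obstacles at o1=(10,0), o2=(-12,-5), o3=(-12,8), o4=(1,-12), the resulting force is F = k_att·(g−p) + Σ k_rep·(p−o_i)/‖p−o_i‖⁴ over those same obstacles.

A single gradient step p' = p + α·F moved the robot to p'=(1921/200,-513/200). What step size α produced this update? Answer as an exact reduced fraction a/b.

F_att = 1/4·(g−p) = 1/4·(-23,9) = (-5.7500,2.2500)
o1: d²=10 ≤ ρ²=25; F_rep = 17·(1,-3)/10² = (0.1700,-0.5100)
o2: d²=533 > ρ²=25 → inactive
o3: d²=650 > ρ²=25 → inactive
o4: d²=181 > ρ²=25 → inactive
F = F_att + ΣF_rep = (-5.5800,1.7400)
Δp = p'−p = (-1.3950,0.4350); α = Δx/Fx = (-279/200) / (-279/50) = 1/4
check: Δy/Fy = (87/200) / (87/50) = 1/4 ✓

α = 1/4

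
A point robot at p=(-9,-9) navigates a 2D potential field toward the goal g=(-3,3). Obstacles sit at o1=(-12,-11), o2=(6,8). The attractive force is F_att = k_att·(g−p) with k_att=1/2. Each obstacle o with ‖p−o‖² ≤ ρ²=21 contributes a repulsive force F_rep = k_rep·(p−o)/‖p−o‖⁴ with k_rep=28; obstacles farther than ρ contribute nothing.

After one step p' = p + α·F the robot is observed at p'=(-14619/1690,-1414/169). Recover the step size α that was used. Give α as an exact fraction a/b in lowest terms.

α = 1/10

F_att = 1/2·(g−p) = 1/2·(6,12) = (3.0000,6.0000)
o1: d²=13 ≤ ρ²=21; F_rep = 28·(3,2)/13² = (0.4970,0.3314)
o2: d²=514 > ρ²=21 → inactive
F = F_att + ΣF_rep = (3.4970,6.3314)
Δp = p'−p = (0.3497,0.6331); α = Δx/Fx = (591/1690) / (591/169) = 1/10
check: Δy/Fy = (107/169) / (1070/169) = 1/10 ✓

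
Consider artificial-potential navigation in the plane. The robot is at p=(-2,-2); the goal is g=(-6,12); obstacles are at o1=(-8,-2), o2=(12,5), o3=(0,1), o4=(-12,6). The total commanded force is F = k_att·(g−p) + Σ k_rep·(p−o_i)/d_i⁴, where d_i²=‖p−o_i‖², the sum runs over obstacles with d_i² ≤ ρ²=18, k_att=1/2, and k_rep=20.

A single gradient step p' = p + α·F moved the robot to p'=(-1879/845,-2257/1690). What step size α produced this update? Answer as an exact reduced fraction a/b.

F_att = 1/2·(g−p) = 1/2·(-4,14) = (-2.0000,7.0000)
o1: d²=36 > ρ²=18 → inactive
o2: d²=245 > ρ²=18 → inactive
o3: d²=13 ≤ ρ²=18; F_rep = 20·(-2,-3)/13² = (-0.2367,-0.3550)
o4: d²=164 > ρ²=18 → inactive
F = F_att + ΣF_rep = (-2.2367,6.6450)
Δp = p'−p = (-0.2237,0.6645); α = Δx/Fx = (-189/845) / (-378/169) = 1/10
check: Δy/Fy = (1123/1690) / (1123/169) = 1/10 ✓

α = 1/10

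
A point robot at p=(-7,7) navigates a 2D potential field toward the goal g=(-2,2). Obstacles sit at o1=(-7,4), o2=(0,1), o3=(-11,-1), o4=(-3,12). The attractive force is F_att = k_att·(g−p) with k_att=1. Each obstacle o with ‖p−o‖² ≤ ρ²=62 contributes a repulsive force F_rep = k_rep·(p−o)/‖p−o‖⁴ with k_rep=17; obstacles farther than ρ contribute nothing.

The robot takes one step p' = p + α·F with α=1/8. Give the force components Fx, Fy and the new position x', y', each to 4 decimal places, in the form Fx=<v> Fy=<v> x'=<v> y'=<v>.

F_att = 1·(g−p) = 1·(5,-5) = (5.0000,-5.0000)
o1: d²=9 ≤ ρ²=62; F_rep = 17·(0,3)/9² = (0.0000,0.6296)
o2: d²=85 > ρ²=62 → inactive
o3: d²=80 > ρ²=62 → inactive
o4: d²=41 ≤ ρ²=62; F_rep = 17·(-4,-5)/41² = (-0.0405,-0.0506)
F = F_att + ΣF_rep = (4.9595,-4.4209)
p' = p + 1/8·F = (-6.3801,6.4474)

Fx=4.9595 Fy=-4.4209 x'=-6.3801 y'=6.4474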